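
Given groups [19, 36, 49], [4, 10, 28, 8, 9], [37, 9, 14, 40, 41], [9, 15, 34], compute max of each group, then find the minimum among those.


Find max of each group:
  Group 1: [19, 36, 49] -> max = 49
  Group 2: [4, 10, 28, 8, 9] -> max = 28
  Group 3: [37, 9, 14, 40, 41] -> max = 41
  Group 4: [9, 15, 34] -> max = 34
Maxes: [49, 28, 41, 34]
Minimum of maxes = 28
Final answer: 28


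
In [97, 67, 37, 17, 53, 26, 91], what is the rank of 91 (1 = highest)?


Sort descending: [97, 91, 67, 53, 37, 26, 17]
Find 91 in the sorted list.
91 is at position 2.
Final answer: 2


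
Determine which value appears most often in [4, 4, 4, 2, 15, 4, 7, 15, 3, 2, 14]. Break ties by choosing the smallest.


Count the frequency of each value:
  2 appears 2 time(s)
  3 appears 1 time(s)
  4 appears 4 time(s)
  7 appears 1 time(s)
  14 appears 1 time(s)
  15 appears 2 time(s)
Maximum frequency is 4.
Only 4 reaches that frequency, so it is the mode.
Final answer: 4


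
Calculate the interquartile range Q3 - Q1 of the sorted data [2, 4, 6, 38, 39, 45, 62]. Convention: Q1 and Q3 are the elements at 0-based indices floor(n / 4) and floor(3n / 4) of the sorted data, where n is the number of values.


The data has n = 7 elements.
Q1 index = floor(7 / 4) = floor(1.75) = 1; Q3 index = floor(3 * 7 / 4) = floor(5.25) = 5
Q1 = element at index 1 = 4
Q3 = element at index 5 = 45
IQR = 45 - 4 = 41
Final answer: 41


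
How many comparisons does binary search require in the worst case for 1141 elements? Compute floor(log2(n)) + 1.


Binary search halves the search space each step.
Maximum comparisons = floor(log2(1141)) + 1
log2(1141) = 10.1561
floor(log2(1141)) = 10, so 10 + 1 = 11
Final answer: 11


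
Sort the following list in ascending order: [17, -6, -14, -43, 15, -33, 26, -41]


Original list: [17, -6, -14, -43, 15, -33, 26, -41]
Repeatedly take the smallest remaining element:
  Remaining [17, -6, -14, -43, 15, -33, 26, -41] -> smallest is -43
  Remaining [17, -6, -14, 15, -33, 26, -41] -> smallest is -41
  Remaining [17, -6, -14, 15, -33, 26] -> smallest is -33
  Remaining [17, -6, -14, 15, 26] -> smallest is -14
  Remaining [17, -6, 15, 26] -> smallest is -6
  Remaining [17, 15, 26] -> smallest is 15
  Remaining [17, 26] -> smallest is 17
  Remaining [26] -> smallest is 26
Collecting the picks in order gives the sorted list.
Final answer: [-43, -41, -33, -14, -6, 15, 17, 26]


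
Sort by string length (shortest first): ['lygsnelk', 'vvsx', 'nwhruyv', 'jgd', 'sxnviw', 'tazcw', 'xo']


Compute lengths:
  'lygsnelk' has length 8
  'vvsx' has length 4
  'nwhruyv' has length 7
  'jgd' has length 3
  'sxnviw' has length 6
  'tazcw' has length 5
  'xo' has length 2
Lengths in increasing order: 2 < 3 < 4 < 5 < 6 < 7 < 8
Listing the words in that order gives the answer.
Final answer: ['xo', 'jgd', 'vvsx', 'tazcw', 'sxnviw', 'nwhruyv', 'lygsnelk']


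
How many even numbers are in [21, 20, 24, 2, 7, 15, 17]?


Check each element:
  21 is odd
  20 is even
  24 is even
  2 is even
  7 is odd
  15 is odd
  17 is odd
Evens: [20, 24, 2]
Count of evens = 3
Final answer: 3


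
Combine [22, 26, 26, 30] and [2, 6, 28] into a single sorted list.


List A: [22, 26, 26, 30]
List B: [2, 6, 28]
Repeatedly compare the front elements and take the smaller:
  22 vs 2 -> take 2
  22 vs 6 -> take 6
  22 vs 28 -> take 22
  26 vs 28 -> take 26
  26 vs 28 -> take 26
  30 vs 28 -> take 28
  B is exhausted; append the rest of A: [30]
Final answer: [2, 6, 22, 26, 26, 28, 30]


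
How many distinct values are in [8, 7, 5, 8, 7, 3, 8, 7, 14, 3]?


List all unique values:
Distinct values: [3, 5, 7, 8, 14]
Count = 5
Final answer: 5


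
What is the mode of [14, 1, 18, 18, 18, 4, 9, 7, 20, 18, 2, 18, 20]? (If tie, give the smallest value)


Count the frequency of each value:
  1 appears 1 time(s)
  2 appears 1 time(s)
  4 appears 1 time(s)
  7 appears 1 time(s)
  9 appears 1 time(s)
  14 appears 1 time(s)
  18 appears 5 time(s)
  20 appears 2 time(s)
Maximum frequency is 5.
Only 18 reaches that frequency, so it is the mode.
Final answer: 18


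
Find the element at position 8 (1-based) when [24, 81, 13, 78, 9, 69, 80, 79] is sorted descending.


Sort descending: [81, 80, 79, 78, 69, 24, 13, 9]
The 8th element (1-indexed) is at index 7.
Value = 9
Final answer: 9


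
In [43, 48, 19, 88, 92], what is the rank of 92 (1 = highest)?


Sort descending: [92, 88, 48, 43, 19]
Find 92 in the sorted list.
92 is at position 1.
Final answer: 1


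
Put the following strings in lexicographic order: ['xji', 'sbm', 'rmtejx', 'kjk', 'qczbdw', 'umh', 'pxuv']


Compare strings character by character (the first differing letter decides):
  'kjk' < 'pxuv' since 'k' < 'p' at position 1
  'pxuv' < 'qczbdw' since 'p' < 'q' at position 1
  'qczbdw' < 'rmtejx' since 'q' < 'r' at position 1
  'rmtejx' < 'sbm' since 'r' < 's' at position 1
  'sbm' < 'umh' since 's' < 'u' at position 1
  'umh' < 'xji' since 'u' < 'x' at position 1
Chaining these comparisons gives the alphabetical order.
Final answer: ['kjk', 'pxuv', 'qczbdw', 'rmtejx', 'sbm', 'umh', 'xji']


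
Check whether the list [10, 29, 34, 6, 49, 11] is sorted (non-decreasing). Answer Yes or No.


Check consecutive pairs:
  10 <= 29? True
  29 <= 34? True
  34 <= 6? False
  6 <= 49? True
  49 <= 11? False
2 consecutive pair(s) are out of order, so the list is not sorted.
Final answer: No


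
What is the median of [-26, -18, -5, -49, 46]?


First, sort the list: [-49, -26, -18, -5, 46]
The list has 5 elements (odd count).
The middle index is 2 (0-based), and the element there is -18.
Final answer: -18


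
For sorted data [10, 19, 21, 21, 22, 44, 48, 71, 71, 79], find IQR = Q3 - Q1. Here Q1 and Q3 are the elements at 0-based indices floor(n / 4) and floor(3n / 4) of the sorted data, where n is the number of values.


The data has n = 10 elements.
Q1 index = floor(10 / 4) = floor(2.5) = 2; Q3 index = floor(3 * 10 / 4) = floor(7.5) = 7
Q1 = element at index 2 = 21
Q3 = element at index 7 = 71
IQR = 71 - 21 = 50
Final answer: 50


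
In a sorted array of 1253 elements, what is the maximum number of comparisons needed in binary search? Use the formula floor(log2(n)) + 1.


Binary search halves the search space each step.
Maximum comparisons = floor(log2(1253)) + 1
log2(1253) = 10.2912
floor(log2(1253)) = 10, so 10 + 1 = 11
Final answer: 11


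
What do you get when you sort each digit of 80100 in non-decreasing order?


The number 80100 has digits: 8, 0, 1, 0, 0
Sorted: 0, 0, 0, 1, 8
Joining the sorted digits gives the result.
Final answer: 00018


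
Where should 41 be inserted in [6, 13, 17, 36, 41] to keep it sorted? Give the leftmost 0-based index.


List is sorted: [6, 13, 17, 36, 41]
We need the leftmost position where 41 can be inserted, i.e. the first index whose element is >= 41 (or the end of the list if none is).
Binary search with low=0, high=5 (0-based indices):
  low=0, high=5, mid=2: a[2]=17 < 41, so low = 3
  low=3, high=5, mid=4: a[4]=41 >= 41, so high = 4
  low=3, high=4, mid=3: a[3]=36 < 41, so low = 4
Now low = high = 4, so the insertion index is 4.
Final answer: 4


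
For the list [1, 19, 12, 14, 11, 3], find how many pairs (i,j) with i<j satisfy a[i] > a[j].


For each element, count the later elements that are smaller than it:
  1 (index 0): smaller elements after it = [] -> 0
  19 (index 1): smaller elements after it = [12, 14, 11, 3] -> 4
  12 (index 2): smaller elements after it = [11, 3] -> 2
  14 (index 3): smaller elements after it = [11, 3] -> 2
  11 (index 4): smaller elements after it = [3] -> 1
Total inversions = 0 + 4 + 2 + 2 + 1 = 9
Final answer: 9


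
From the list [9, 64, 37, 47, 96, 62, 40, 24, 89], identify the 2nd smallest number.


Sort ascending: [9, 24, 37, 40, 47, 62, 64, 89, 96]
The 2nd element (1-indexed) is at index 1.
Value = 24
Final answer: 24


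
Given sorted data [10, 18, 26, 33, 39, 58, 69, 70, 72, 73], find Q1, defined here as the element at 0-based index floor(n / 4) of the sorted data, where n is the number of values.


The list has n = 10 elements.
Q1 index = floor(10 / 4) = floor(2.5) = 2
Counting from index 0 in the sorted data, the element at index 2 is 26.
Final answer: 26


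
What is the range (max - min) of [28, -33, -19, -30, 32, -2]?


Maximum value: 32
Minimum value: -33
Range = 32 - (-33) = 65
Final answer: 65


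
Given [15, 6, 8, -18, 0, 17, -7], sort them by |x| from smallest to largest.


Compute absolute values:
  |15| = 15
  |6| = 6
  |8| = 8
  |-18| = 18
  |0| = 0
  |17| = 17
  |-7| = 7
Absolute values in increasing order: 0 < 6 < 7 < 8 < 15 < 17 < 18
Listing the original numbers in that order gives the answer.
Final answer: [0, 6, -7, 8, 15, 17, -18]


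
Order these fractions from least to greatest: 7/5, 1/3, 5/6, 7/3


Convert to decimal for comparison:
  7/5 = 1.4
  1/3 = 0.3333
  5/6 = 0.8333
  7/3 = 2.3333
Decimals in increasing order: 0.3333 < 0.8333 < 1.4 < 2.3333
Writing each back as its fraction gives the sorted order.
Final answer: 1/3, 5/6, 7/5, 7/3


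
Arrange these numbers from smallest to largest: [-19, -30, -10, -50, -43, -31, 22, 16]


Original list: [-19, -30, -10, -50, -43, -31, 22, 16]
Repeatedly take the smallest remaining element:
  Remaining [-19, -30, -10, -50, -43, -31, 22, 16] -> smallest is -50
  Remaining [-19, -30, -10, -43, -31, 22, 16] -> smallest is -43
  Remaining [-19, -30, -10, -31, 22, 16] -> smallest is -31
  Remaining [-19, -30, -10, 22, 16] -> smallest is -30
  Remaining [-19, -10, 22, 16] -> smallest is -19
  Remaining [-10, 22, 16] -> smallest is -10
  Remaining [22, 16] -> smallest is 16
  Remaining [22] -> smallest is 22
Collecting the picks in order gives the sorted list.
Final answer: [-50, -43, -31, -30, -19, -10, 16, 22]


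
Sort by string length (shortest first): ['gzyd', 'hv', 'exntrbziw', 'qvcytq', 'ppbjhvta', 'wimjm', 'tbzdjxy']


Compute lengths:
  'gzyd' has length 4
  'hv' has length 2
  'exntrbziw' has length 9
  'qvcytq' has length 6
  'ppbjhvta' has length 8
  'wimjm' has length 5
  'tbzdjxy' has length 7
Lengths in increasing order: 2 < 4 < 5 < 6 < 7 < 8 < 9
Listing the words in that order gives the answer.
Final answer: ['hv', 'gzyd', 'wimjm', 'qvcytq', 'tbzdjxy', 'ppbjhvta', 'exntrbziw']


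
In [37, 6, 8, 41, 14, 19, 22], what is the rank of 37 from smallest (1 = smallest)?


Sort ascending: [6, 8, 14, 19, 22, 37, 41]
Find 37 in the sorted list.
37 is at position 6 (1-indexed).
Final answer: 6


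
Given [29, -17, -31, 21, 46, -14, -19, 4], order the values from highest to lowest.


Original list: [29, -17, -31, 21, 46, -14, -19, 4]
Repeatedly take the largest remaining element:
  Remaining [29, -17, -31, 21, 46, -14, -19, 4] -> largest is 46
  Remaining [29, -17, -31, 21, -14, -19, 4] -> largest is 29
  Remaining [-17, -31, 21, -14, -19, 4] -> largest is 21
  Remaining [-17, -31, -14, -19, 4] -> largest is 4
  Remaining [-17, -31, -14, -19] -> largest is -14
  Remaining [-17, -31, -19] -> largest is -17
  Remaining [-31, -19] -> largest is -19
  Remaining [-31] -> largest is -31
Collecting the picks in order gives the descending list.
Final answer: [46, 29, 21, 4, -14, -17, -19, -31]


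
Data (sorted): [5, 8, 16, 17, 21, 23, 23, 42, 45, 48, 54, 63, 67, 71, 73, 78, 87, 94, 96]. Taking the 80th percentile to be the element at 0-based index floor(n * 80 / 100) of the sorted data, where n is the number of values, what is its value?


The dataset has n = 19 elements.
Index = floor(19 * 80 / 100) = floor(1520 / 100) = floor(15.2) = 15
Counting from index 0 in the sorted data, the element at index 15 is 78.
Final answer: 78


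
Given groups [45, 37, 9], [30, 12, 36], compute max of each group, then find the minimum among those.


Find max of each group:
  Group 1: [45, 37, 9] -> max = 45
  Group 2: [30, 12, 36] -> max = 36
Maxes: [45, 36]
Minimum of maxes = 36
Final answer: 36


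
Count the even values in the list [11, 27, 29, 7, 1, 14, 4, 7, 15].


Check each element:
  11 is odd
  27 is odd
  29 is odd
  7 is odd
  1 is odd
  14 is even
  4 is even
  7 is odd
  15 is odd
Evens: [14, 4]
Count of evens = 2
Final answer: 2


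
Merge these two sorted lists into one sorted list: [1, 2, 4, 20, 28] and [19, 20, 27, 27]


List A: [1, 2, 4, 20, 28]
List B: [19, 20, 27, 27]
Repeatedly compare the front elements and take the smaller:
  1 vs 19 -> take 1
  2 vs 19 -> take 2
  4 vs 19 -> take 4
  20 vs 19 -> take 19
  20 vs 20 -> take 20
  28 vs 20 -> take 20
  28 vs 27 -> take 27
  28 vs 27 -> take 27
  B is exhausted; append the rest of A: [28]
Final answer: [1, 2, 4, 19, 20, 20, 27, 27, 28]


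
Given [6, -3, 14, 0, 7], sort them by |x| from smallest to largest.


Compute absolute values:
  |6| = 6
  |-3| = 3
  |14| = 14
  |0| = 0
  |7| = 7
Absolute values in increasing order: 0 < 3 < 6 < 7 < 14
Listing the original numbers in that order gives the answer.
Final answer: [0, -3, 6, 7, 14]


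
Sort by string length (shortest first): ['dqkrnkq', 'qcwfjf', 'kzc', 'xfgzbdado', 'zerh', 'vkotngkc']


Compute lengths:
  'dqkrnkq' has length 7
  'qcwfjf' has length 6
  'kzc' has length 3
  'xfgzbdado' has length 9
  'zerh' has length 4
  'vkotngkc' has length 8
Lengths in increasing order: 3 < 4 < 6 < 7 < 8 < 9
Listing the words in that order gives the answer.
Final answer: ['kzc', 'zerh', 'qcwfjf', 'dqkrnkq', 'vkotngkc', 'xfgzbdado']


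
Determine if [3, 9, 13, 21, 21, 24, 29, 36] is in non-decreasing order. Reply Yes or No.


Check consecutive pairs:
  3 <= 9? True
  9 <= 13? True
  13 <= 21? True
  21 <= 21? True
  21 <= 24? True
  24 <= 29? True
  29 <= 36? True
Every consecutive pair is in order, so the list is non-decreasing.
Final answer: Yes


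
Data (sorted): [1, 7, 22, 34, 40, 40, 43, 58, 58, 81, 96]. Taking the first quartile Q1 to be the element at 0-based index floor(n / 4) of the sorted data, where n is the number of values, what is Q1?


The list has n = 11 elements.
Q1 index = floor(11 / 4) = floor(2.75) = 2
Counting from index 0 in the sorted data, the element at index 2 is 22.
Final answer: 22


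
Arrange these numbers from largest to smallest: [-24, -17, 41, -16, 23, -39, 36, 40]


Original list: [-24, -17, 41, -16, 23, -39, 36, 40]
Repeatedly take the largest remaining element:
  Remaining [-24, -17, 41, -16, 23, -39, 36, 40] -> largest is 41
  Remaining [-24, -17, -16, 23, -39, 36, 40] -> largest is 40
  Remaining [-24, -17, -16, 23, -39, 36] -> largest is 36
  Remaining [-24, -17, -16, 23, -39] -> largest is 23
  Remaining [-24, -17, -16, -39] -> largest is -16
  Remaining [-24, -17, -39] -> largest is -17
  Remaining [-24, -39] -> largest is -24
  Remaining [-39] -> largest is -39
Collecting the picks in order gives the descending list.
Final answer: [41, 40, 36, 23, -16, -17, -24, -39]


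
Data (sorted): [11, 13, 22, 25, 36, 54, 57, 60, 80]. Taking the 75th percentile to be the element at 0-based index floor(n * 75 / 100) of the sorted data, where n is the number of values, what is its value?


The dataset has n = 9 elements.
Index = floor(9 * 75 / 100) = floor(675 / 100) = floor(6.75) = 6
Counting from index 0 in the sorted data, the element at index 6 is 57.
Final answer: 57


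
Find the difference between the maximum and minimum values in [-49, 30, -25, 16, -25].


Maximum value: 30
Minimum value: -49
Range = 30 - (-49) = 79
Final answer: 79


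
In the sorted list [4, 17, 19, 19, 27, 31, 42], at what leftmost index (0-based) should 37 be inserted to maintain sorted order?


List is sorted: [4, 17, 19, 19, 27, 31, 42]
We need the leftmost position where 37 can be inserted, i.e. the first index whose element is >= 37 (or the end of the list if none is).
Binary search with low=0, high=7 (0-based indices):
  low=0, high=7, mid=3: a[3]=19 < 37, so low = 4
  low=4, high=7, mid=5: a[5]=31 < 37, so low = 6
  low=6, high=7, mid=6: a[6]=42 >= 37, so high = 6
Now low = high = 6, so the insertion index is 6.
Final answer: 6


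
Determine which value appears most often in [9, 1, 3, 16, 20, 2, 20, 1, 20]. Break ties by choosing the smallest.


Count the frequency of each value:
  1 appears 2 time(s)
  2 appears 1 time(s)
  3 appears 1 time(s)
  9 appears 1 time(s)
  16 appears 1 time(s)
  20 appears 3 time(s)
Maximum frequency is 3.
Only 20 reaches that frequency, so it is the mode.
Final answer: 20


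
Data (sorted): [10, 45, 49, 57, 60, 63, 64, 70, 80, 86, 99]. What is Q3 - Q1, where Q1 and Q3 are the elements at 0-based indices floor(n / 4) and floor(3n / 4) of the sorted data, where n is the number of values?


The data has n = 11 elements.
Q1 index = floor(11 / 4) = floor(2.75) = 2; Q3 index = floor(3 * 11 / 4) = floor(8.25) = 8
Q1 = element at index 2 = 49
Q3 = element at index 8 = 80
IQR = 80 - 49 = 31
Final answer: 31


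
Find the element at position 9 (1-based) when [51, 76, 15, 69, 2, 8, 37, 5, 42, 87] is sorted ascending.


Sort ascending: [2, 5, 8, 15, 37, 42, 51, 69, 76, 87]
The 9th element (1-indexed) is at index 8.
Value = 76
Final answer: 76


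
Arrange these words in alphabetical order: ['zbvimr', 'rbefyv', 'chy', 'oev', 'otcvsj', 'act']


Compare strings character by character (the first differing letter decides):
  'act' < 'chy' since 'a' < 'c' at position 1
  'chy' < 'oev' since 'c' < 'o' at position 1
  'oev' < 'otcvsj' since 'e' < 't' at position 2
  'otcvsj' < 'rbefyv' since 'o' < 'r' at position 1
  'rbefyv' < 'zbvimr' since 'r' < 'z' at position 1
Chaining these comparisons gives the alphabetical order.
Final answer: ['act', 'chy', 'oev', 'otcvsj', 'rbefyv', 'zbvimr']


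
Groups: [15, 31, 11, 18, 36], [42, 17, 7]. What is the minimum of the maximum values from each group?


Find max of each group:
  Group 1: [15, 31, 11, 18, 36] -> max = 36
  Group 2: [42, 17, 7] -> max = 42
Maxes: [36, 42]
Minimum of maxes = 36
Final answer: 36


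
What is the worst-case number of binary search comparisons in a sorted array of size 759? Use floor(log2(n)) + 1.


Binary search halves the search space each step.
Maximum comparisons = floor(log2(759)) + 1
log2(759) = 9.568
floor(log2(759)) = 9, so 9 + 1 = 10
Final answer: 10


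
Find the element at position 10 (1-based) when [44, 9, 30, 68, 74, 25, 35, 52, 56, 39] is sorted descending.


Sort descending: [74, 68, 56, 52, 44, 39, 35, 30, 25, 9]
The 10th element (1-indexed) is at index 9.
Value = 9
Final answer: 9


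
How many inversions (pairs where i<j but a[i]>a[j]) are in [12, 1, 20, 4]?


For each element, count the later elements that are smaller than it:
  12 (index 0): smaller elements after it = [1, 4] -> 2
  1 (index 1): smaller elements after it = [] -> 0
  20 (index 2): smaller elements after it = [4] -> 1
Total inversions = 2 + 0 + 1 = 3
Final answer: 3


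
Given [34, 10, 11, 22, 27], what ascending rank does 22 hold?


Sort ascending: [10, 11, 22, 27, 34]
Find 22 in the sorted list.
22 is at position 3 (1-indexed).
Final answer: 3


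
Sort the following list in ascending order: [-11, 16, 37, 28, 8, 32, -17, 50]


Original list: [-11, 16, 37, 28, 8, 32, -17, 50]
Repeatedly take the smallest remaining element:
  Remaining [-11, 16, 37, 28, 8, 32, -17, 50] -> smallest is -17
  Remaining [-11, 16, 37, 28, 8, 32, 50] -> smallest is -11
  Remaining [16, 37, 28, 8, 32, 50] -> smallest is 8
  Remaining [16, 37, 28, 32, 50] -> smallest is 16
  Remaining [37, 28, 32, 50] -> smallest is 28
  Remaining [37, 32, 50] -> smallest is 32
  Remaining [37, 50] -> smallest is 37
  Remaining [50] -> smallest is 50
Collecting the picks in order gives the sorted list.
Final answer: [-17, -11, 8, 16, 28, 32, 37, 50]


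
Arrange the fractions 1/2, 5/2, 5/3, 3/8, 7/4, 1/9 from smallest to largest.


Convert to decimal for comparison:
  1/2 = 0.5
  5/2 = 2.5
  5/3 = 1.6667
  3/8 = 0.375
  7/4 = 1.75
  1/9 = 0.1111
Decimals in increasing order: 0.1111 < 0.375 < 0.5 < 1.6667 < 1.75 < 2.5
Writing each back as its fraction gives the sorted order.
Final answer: 1/9, 3/8, 1/2, 5/3, 7/4, 5/2


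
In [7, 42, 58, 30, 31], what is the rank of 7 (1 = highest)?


Sort descending: [58, 42, 31, 30, 7]
Find 7 in the sorted list.
7 is at position 5.
Final answer: 5


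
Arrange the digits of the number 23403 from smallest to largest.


The number 23403 has digits: 2, 3, 4, 0, 3
Sorted: 0, 2, 3, 3, 4
Joining the sorted digits gives the result.
Final answer: 02334


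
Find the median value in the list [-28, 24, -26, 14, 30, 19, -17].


First, sort the list: [-28, -26, -17, 14, 19, 24, 30]
The list has 7 elements (odd count).
The middle index is 3 (0-based), and the element there is 14.
Final answer: 14


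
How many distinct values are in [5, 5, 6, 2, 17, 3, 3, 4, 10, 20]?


List all unique values:
Distinct values: [2, 3, 4, 5, 6, 10, 17, 20]
Count = 8
Final answer: 8


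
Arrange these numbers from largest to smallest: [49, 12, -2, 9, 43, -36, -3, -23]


Original list: [49, 12, -2, 9, 43, -36, -3, -23]
Repeatedly take the largest remaining element:
  Remaining [49, 12, -2, 9, 43, -36, -3, -23] -> largest is 49
  Remaining [12, -2, 9, 43, -36, -3, -23] -> largest is 43
  Remaining [12, -2, 9, -36, -3, -23] -> largest is 12
  Remaining [-2, 9, -36, -3, -23] -> largest is 9
  Remaining [-2, -36, -3, -23] -> largest is -2
  Remaining [-36, -3, -23] -> largest is -3
  Remaining [-36, -23] -> largest is -23
  Remaining [-36] -> largest is -36
Collecting the picks in order gives the descending list.
Final answer: [49, 43, 12, 9, -2, -3, -23, -36]


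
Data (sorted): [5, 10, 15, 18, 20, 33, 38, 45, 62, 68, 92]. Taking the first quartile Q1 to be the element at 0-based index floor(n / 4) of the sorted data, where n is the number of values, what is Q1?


The list has n = 11 elements.
Q1 index = floor(11 / 4) = floor(2.75) = 2
Counting from index 0 in the sorted data, the element at index 2 is 15.
Final answer: 15


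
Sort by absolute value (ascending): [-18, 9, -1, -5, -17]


Compute absolute values:
  |-18| = 18
  |9| = 9
  |-1| = 1
  |-5| = 5
  |-17| = 17
Absolute values in increasing order: 1 < 5 < 9 < 17 < 18
Listing the original numbers in that order gives the answer.
Final answer: [-1, -5, 9, -17, -18]


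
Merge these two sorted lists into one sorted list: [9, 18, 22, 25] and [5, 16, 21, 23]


List A: [9, 18, 22, 25]
List B: [5, 16, 21, 23]
Repeatedly compare the front elements and take the smaller:
  9 vs 5 -> take 5
  9 vs 16 -> take 9
  18 vs 16 -> take 16
  18 vs 21 -> take 18
  22 vs 21 -> take 21
  22 vs 23 -> take 22
  25 vs 23 -> take 23
  B is exhausted; append the rest of A: [25]
Final answer: [5, 9, 16, 18, 21, 22, 23, 25]


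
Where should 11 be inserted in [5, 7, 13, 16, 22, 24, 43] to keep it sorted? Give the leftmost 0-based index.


List is sorted: [5, 7, 13, 16, 22, 24, 43]
We need the leftmost position where 11 can be inserted, i.e. the first index whose element is >= 11 (or the end of the list if none is).
Binary search with low=0, high=7 (0-based indices):
  low=0, high=7, mid=3: a[3]=16 >= 11, so high = 3
  low=0, high=3, mid=1: a[1]=7 < 11, so low = 2
  low=2, high=3, mid=2: a[2]=13 >= 11, so high = 2
Now low = high = 2, so the insertion index is 2.
Final answer: 2


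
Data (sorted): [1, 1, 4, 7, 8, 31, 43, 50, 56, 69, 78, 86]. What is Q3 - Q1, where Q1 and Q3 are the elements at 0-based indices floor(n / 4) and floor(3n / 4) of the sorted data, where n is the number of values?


The data has n = 12 elements.
Q1 index = floor(12 / 4) = floor(3) = 3; Q3 index = floor(3 * 12 / 4) = floor(9) = 9
Q1 = element at index 3 = 7
Q3 = element at index 9 = 69
IQR = 69 - 7 = 62
Final answer: 62


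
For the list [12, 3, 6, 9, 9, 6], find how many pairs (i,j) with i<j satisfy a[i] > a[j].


For each element, count the later elements that are smaller than it:
  12 (index 0): smaller elements after it = [3, 6, 9, 9, 6] -> 5
  3 (index 1): smaller elements after it = [] -> 0
  6 (index 2): smaller elements after it = [] -> 0
  9 (index 3): smaller elements after it = [6] -> 1
  9 (index 4): smaller elements after it = [6] -> 1
Total inversions = 5 + 0 + 0 + 1 + 1 = 7
Final answer: 7


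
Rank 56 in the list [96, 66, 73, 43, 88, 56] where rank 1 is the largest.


Sort descending: [96, 88, 73, 66, 56, 43]
Find 56 in the sorted list.
56 is at position 5.
Final answer: 5


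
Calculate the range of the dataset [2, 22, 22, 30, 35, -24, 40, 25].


Maximum value: 40
Minimum value: -24
Range = 40 - (-24) = 64
Final answer: 64


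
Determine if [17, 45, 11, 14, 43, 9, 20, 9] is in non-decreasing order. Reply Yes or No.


Check consecutive pairs:
  17 <= 45? True
  45 <= 11? False
  11 <= 14? True
  14 <= 43? True
  43 <= 9? False
  9 <= 20? True
  20 <= 9? False
3 consecutive pair(s) are out of order, so the list is not sorted.
Final answer: No


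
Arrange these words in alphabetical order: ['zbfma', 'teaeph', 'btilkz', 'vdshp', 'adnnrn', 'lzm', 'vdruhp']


Compare strings character by character (the first differing letter decides):
  'adnnrn' < 'btilkz' since 'a' < 'b' at position 1
  'btilkz' < 'lzm' since 'b' < 'l' at position 1
  'lzm' < 'teaeph' since 'l' < 't' at position 1
  'teaeph' < 'vdruhp' since 't' < 'v' at position 1
  'vdruhp' < 'vdshp' since 'r' < 's' at position 3
  'vdshp' < 'zbfma' since 'v' < 'z' at position 1
Chaining these comparisons gives the alphabetical order.
Final answer: ['adnnrn', 'btilkz', 'lzm', 'teaeph', 'vdruhp', 'vdshp', 'zbfma']


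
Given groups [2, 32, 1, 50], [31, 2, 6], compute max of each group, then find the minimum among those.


Find max of each group:
  Group 1: [2, 32, 1, 50] -> max = 50
  Group 2: [31, 2, 6] -> max = 31
Maxes: [50, 31]
Minimum of maxes = 31
Final answer: 31


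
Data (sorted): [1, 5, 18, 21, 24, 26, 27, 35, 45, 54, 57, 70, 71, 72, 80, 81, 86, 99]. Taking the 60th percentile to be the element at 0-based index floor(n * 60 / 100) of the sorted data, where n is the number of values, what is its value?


The dataset has n = 18 elements.
Index = floor(18 * 60 / 100) = floor(1080 / 100) = floor(10.8) = 10
Counting from index 0 in the sorted data, the element at index 10 is 57.
Final answer: 57


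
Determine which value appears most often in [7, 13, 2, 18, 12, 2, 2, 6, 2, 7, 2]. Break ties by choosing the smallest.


Count the frequency of each value:
  2 appears 5 time(s)
  6 appears 1 time(s)
  7 appears 2 time(s)
  12 appears 1 time(s)
  13 appears 1 time(s)
  18 appears 1 time(s)
Maximum frequency is 5.
Only 2 reaches that frequency, so it is the mode.
Final answer: 2


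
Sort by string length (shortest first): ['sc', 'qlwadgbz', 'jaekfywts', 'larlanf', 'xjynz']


Compute lengths:
  'sc' has length 2
  'qlwadgbz' has length 8
  'jaekfywts' has length 9
  'larlanf' has length 7
  'xjynz' has length 5
Lengths in increasing order: 2 < 5 < 7 < 8 < 9
Listing the words in that order gives the answer.
Final answer: ['sc', 'xjynz', 'larlanf', 'qlwadgbz', 'jaekfywts']


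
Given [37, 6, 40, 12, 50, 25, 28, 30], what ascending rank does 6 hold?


Sort ascending: [6, 12, 25, 28, 30, 37, 40, 50]
Find 6 in the sorted list.
6 is at position 1 (1-indexed).
Final answer: 1


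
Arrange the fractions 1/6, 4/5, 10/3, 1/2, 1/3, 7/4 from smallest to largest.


Convert to decimal for comparison:
  1/6 = 0.1667
  4/5 = 0.8
  10/3 = 3.3333
  1/2 = 0.5
  1/3 = 0.3333
  7/4 = 1.75
Decimals in increasing order: 0.1667 < 0.3333 < 0.5 < 0.8 < 1.75 < 3.3333
Writing each back as its fraction gives the sorted order.
Final answer: 1/6, 1/3, 1/2, 4/5, 7/4, 10/3


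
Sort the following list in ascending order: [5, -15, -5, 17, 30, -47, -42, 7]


Original list: [5, -15, -5, 17, 30, -47, -42, 7]
Repeatedly take the smallest remaining element:
  Remaining [5, -15, -5, 17, 30, -47, -42, 7] -> smallest is -47
  Remaining [5, -15, -5, 17, 30, -42, 7] -> smallest is -42
  Remaining [5, -15, -5, 17, 30, 7] -> smallest is -15
  Remaining [5, -5, 17, 30, 7] -> smallest is -5
  Remaining [5, 17, 30, 7] -> smallest is 5
  Remaining [17, 30, 7] -> smallest is 7
  Remaining [17, 30] -> smallest is 17
  Remaining [30] -> smallest is 30
Collecting the picks in order gives the sorted list.
Final answer: [-47, -42, -15, -5, 5, 7, 17, 30]


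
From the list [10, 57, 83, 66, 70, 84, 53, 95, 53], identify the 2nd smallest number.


Sort ascending: [10, 53, 53, 57, 66, 70, 83, 84, 95]
The 2nd element (1-indexed) is at index 1.
Value = 53
Final answer: 53


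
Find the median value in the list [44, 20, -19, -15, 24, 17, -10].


First, sort the list: [-19, -15, -10, 17, 20, 24, 44]
The list has 7 elements (odd count).
The middle index is 3 (0-based), and the element there is 17.
Final answer: 17


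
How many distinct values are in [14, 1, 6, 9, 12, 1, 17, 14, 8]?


List all unique values:
Distinct values: [1, 6, 8, 9, 12, 14, 17]
Count = 7
Final answer: 7


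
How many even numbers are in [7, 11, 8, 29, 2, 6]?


Check each element:
  7 is odd
  11 is odd
  8 is even
  29 is odd
  2 is even
  6 is even
Evens: [8, 2, 6]
Count of evens = 3
Final answer: 3


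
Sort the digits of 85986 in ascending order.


The number 85986 has digits: 8, 5, 9, 8, 6
Sorted: 5, 6, 8, 8, 9
Joining the sorted digits gives the result.
Final answer: 56889


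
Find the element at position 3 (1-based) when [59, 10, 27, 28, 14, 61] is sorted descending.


Sort descending: [61, 59, 28, 27, 14, 10]
The 3rd element (1-indexed) is at index 2.
Value = 28
Final answer: 28


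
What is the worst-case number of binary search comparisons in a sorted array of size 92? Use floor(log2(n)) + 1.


Binary search halves the search space each step.
Maximum comparisons = floor(log2(92)) + 1
log2(92) = 6.5236
floor(log2(92)) = 6, so 6 + 1 = 7
Final answer: 7


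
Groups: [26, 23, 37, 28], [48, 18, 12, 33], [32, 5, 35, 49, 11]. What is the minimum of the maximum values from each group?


Find max of each group:
  Group 1: [26, 23, 37, 28] -> max = 37
  Group 2: [48, 18, 12, 33] -> max = 48
  Group 3: [32, 5, 35, 49, 11] -> max = 49
Maxes: [37, 48, 49]
Minimum of maxes = 37
Final answer: 37


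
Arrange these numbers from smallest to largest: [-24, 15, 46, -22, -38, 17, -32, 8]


Original list: [-24, 15, 46, -22, -38, 17, -32, 8]
Repeatedly take the smallest remaining element:
  Remaining [-24, 15, 46, -22, -38, 17, -32, 8] -> smallest is -38
  Remaining [-24, 15, 46, -22, 17, -32, 8] -> smallest is -32
  Remaining [-24, 15, 46, -22, 17, 8] -> smallest is -24
  Remaining [15, 46, -22, 17, 8] -> smallest is -22
  Remaining [15, 46, 17, 8] -> smallest is 8
  Remaining [15, 46, 17] -> smallest is 15
  Remaining [46, 17] -> smallest is 17
  Remaining [46] -> smallest is 46
Collecting the picks in order gives the sorted list.
Final answer: [-38, -32, -24, -22, 8, 15, 17, 46]


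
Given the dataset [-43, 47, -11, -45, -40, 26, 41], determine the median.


First, sort the list: [-45, -43, -40, -11, 26, 41, 47]
The list has 7 elements (odd count).
The middle index is 3 (0-based), and the element there is -11.
Final answer: -11


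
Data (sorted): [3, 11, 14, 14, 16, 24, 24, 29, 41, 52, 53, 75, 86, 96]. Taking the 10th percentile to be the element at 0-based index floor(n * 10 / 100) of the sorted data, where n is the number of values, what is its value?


The dataset has n = 14 elements.
Index = floor(14 * 10 / 100) = floor(140 / 100) = floor(1.4) = 1
Counting from index 0 in the sorted data, the element at index 1 is 11.
Final answer: 11


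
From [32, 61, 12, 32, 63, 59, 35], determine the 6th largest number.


Sort descending: [63, 61, 59, 35, 32, 32, 12]
The 6th element (1-indexed) is at index 5.
Value = 32
Final answer: 32


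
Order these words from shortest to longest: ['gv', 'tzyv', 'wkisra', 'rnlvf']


Compute lengths:
  'gv' has length 2
  'tzyv' has length 4
  'wkisra' has length 6
  'rnlvf' has length 5
Lengths in increasing order: 2 < 4 < 5 < 6
Listing the words in that order gives the answer.
Final answer: ['gv', 'tzyv', 'rnlvf', 'wkisra']


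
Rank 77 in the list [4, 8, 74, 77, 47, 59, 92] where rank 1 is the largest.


Sort descending: [92, 77, 74, 59, 47, 8, 4]
Find 77 in the sorted list.
77 is at position 2.
Final answer: 2


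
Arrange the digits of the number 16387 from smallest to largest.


The number 16387 has digits: 1, 6, 3, 8, 7
Sorted: 1, 3, 6, 7, 8
Joining the sorted digits gives the result.
Final answer: 13678


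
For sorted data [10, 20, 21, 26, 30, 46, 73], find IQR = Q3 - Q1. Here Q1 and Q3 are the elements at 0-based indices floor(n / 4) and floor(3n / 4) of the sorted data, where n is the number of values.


The data has n = 7 elements.
Q1 index = floor(7 / 4) = floor(1.75) = 1; Q3 index = floor(3 * 7 / 4) = floor(5.25) = 5
Q1 = element at index 1 = 20
Q3 = element at index 5 = 46
IQR = 46 - 20 = 26
Final answer: 26


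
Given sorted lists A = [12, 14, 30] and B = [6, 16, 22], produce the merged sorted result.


List A: [12, 14, 30]
List B: [6, 16, 22]
Repeatedly compare the front elements and take the smaller:
  12 vs 6 -> take 6
  12 vs 16 -> take 12
  14 vs 16 -> take 14
  30 vs 16 -> take 16
  30 vs 22 -> take 22
  B is exhausted; append the rest of A: [30]
Final answer: [6, 12, 14, 16, 22, 30]


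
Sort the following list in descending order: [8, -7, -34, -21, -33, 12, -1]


Original list: [8, -7, -34, -21, -33, 12, -1]
Repeatedly take the largest remaining element:
  Remaining [8, -7, -34, -21, -33, 12, -1] -> largest is 12
  Remaining [8, -7, -34, -21, -33, -1] -> largest is 8
  Remaining [-7, -34, -21, -33, -1] -> largest is -1
  Remaining [-7, -34, -21, -33] -> largest is -7
  Remaining [-34, -21, -33] -> largest is -21
  Remaining [-34, -33] -> largest is -33
  Remaining [-34] -> largest is -34
Collecting the picks in order gives the descending list.
Final answer: [12, 8, -1, -7, -21, -33, -34]


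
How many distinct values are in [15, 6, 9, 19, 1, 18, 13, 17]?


List all unique values:
Distinct values: [1, 6, 9, 13, 15, 17, 18, 19]
Count = 8
Final answer: 8


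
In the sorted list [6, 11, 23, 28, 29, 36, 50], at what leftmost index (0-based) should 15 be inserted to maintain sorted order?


List is sorted: [6, 11, 23, 28, 29, 36, 50]
We need the leftmost position where 15 can be inserted, i.e. the first index whose element is >= 15 (or the end of the list if none is).
Binary search with low=0, high=7 (0-based indices):
  low=0, high=7, mid=3: a[3]=28 >= 15, so high = 3
  low=0, high=3, mid=1: a[1]=11 < 15, so low = 2
  low=2, high=3, mid=2: a[2]=23 >= 15, so high = 2
Now low = high = 2, so the insertion index is 2.
Final answer: 2


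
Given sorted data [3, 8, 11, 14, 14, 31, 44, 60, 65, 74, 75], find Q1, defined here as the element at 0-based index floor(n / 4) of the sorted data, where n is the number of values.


The list has n = 11 elements.
Q1 index = floor(11 / 4) = floor(2.75) = 2
Counting from index 0 in the sorted data, the element at index 2 is 11.
Final answer: 11


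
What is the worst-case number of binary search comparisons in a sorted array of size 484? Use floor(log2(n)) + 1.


Binary search halves the search space each step.
Maximum comparisons = floor(log2(484)) + 1
log2(484) = 8.9189
floor(log2(484)) = 8, so 8 + 1 = 9
Final answer: 9


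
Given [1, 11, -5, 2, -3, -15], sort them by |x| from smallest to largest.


Compute absolute values:
  |1| = 1
  |11| = 11
  |-5| = 5
  |2| = 2
  |-3| = 3
  |-15| = 15
Absolute values in increasing order: 1 < 2 < 3 < 5 < 11 < 15
Listing the original numbers in that order gives the answer.
Final answer: [1, 2, -3, -5, 11, -15]


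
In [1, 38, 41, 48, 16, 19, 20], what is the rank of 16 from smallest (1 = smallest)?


Sort ascending: [1, 16, 19, 20, 38, 41, 48]
Find 16 in the sorted list.
16 is at position 2 (1-indexed).
Final answer: 2


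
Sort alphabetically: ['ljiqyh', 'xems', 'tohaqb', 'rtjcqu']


Compare strings character by character (the first differing letter decides):
  'ljiqyh' < 'rtjcqu' since 'l' < 'r' at position 1
  'rtjcqu' < 'tohaqb' since 'r' < 't' at position 1
  'tohaqb' < 'xems' since 't' < 'x' at position 1
Chaining these comparisons gives the alphabetical order.
Final answer: ['ljiqyh', 'rtjcqu', 'tohaqb', 'xems']


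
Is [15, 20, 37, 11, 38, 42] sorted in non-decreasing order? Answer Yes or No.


Check consecutive pairs:
  15 <= 20? True
  20 <= 37? True
  37 <= 11? False
  11 <= 38? True
  38 <= 42? True
1 consecutive pair(s) are out of order, so the list is not sorted.
Final answer: No


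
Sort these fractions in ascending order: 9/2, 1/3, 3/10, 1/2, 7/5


Convert to decimal for comparison:
  9/2 = 4.5
  1/3 = 0.3333
  3/10 = 0.3
  1/2 = 0.5
  7/5 = 1.4
Decimals in increasing order: 0.3 < 0.3333 < 0.5 < 1.4 < 4.5
Writing each back as its fraction gives the sorted order.
Final answer: 3/10, 1/3, 1/2, 7/5, 9/2


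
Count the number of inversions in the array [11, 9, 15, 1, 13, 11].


For each element, count the later elements that are smaller than it:
  11 (index 0): smaller elements after it = [9, 1] -> 2
  9 (index 1): smaller elements after it = [1] -> 1
  15 (index 2): smaller elements after it = [1, 13, 11] -> 3
  1 (index 3): smaller elements after it = [] -> 0
  13 (index 4): smaller elements after it = [11] -> 1
Total inversions = 2 + 1 + 3 + 0 + 1 = 7
Final answer: 7


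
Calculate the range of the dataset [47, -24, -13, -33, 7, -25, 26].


Maximum value: 47
Minimum value: -33
Range = 47 - (-33) = 80
Final answer: 80


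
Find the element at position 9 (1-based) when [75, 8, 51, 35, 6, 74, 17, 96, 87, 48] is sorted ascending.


Sort ascending: [6, 8, 17, 35, 48, 51, 74, 75, 87, 96]
The 9th element (1-indexed) is at index 8.
Value = 87
Final answer: 87


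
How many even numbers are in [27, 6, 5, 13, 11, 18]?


Check each element:
  27 is odd
  6 is even
  5 is odd
  13 is odd
  11 is odd
  18 is even
Evens: [6, 18]
Count of evens = 2
Final answer: 2


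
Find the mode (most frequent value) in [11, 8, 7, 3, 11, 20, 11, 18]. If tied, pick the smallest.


Count the frequency of each value:
  3 appears 1 time(s)
  7 appears 1 time(s)
  8 appears 1 time(s)
  11 appears 3 time(s)
  18 appears 1 time(s)
  20 appears 1 time(s)
Maximum frequency is 3.
Only 11 reaches that frequency, so it is the mode.
Final answer: 11


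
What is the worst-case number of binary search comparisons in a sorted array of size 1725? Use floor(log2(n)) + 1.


Binary search halves the search space each step.
Maximum comparisons = floor(log2(1725)) + 1
log2(1725) = 10.7524
floor(log2(1725)) = 10, so 10 + 1 = 11
Final answer: 11


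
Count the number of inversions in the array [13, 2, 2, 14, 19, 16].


For each element, count the later elements that are smaller than it:
  13 (index 0): smaller elements after it = [2, 2] -> 2
  2 (index 1): smaller elements after it = [] -> 0
  2 (index 2): smaller elements after it = [] -> 0
  14 (index 3): smaller elements after it = [] -> 0
  19 (index 4): smaller elements after it = [16] -> 1
Total inversions = 2 + 0 + 0 + 0 + 1 = 3
Final answer: 3


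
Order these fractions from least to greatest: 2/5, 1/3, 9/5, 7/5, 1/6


Convert to decimal for comparison:
  2/5 = 0.4
  1/3 = 0.3333
  9/5 = 1.8
  7/5 = 1.4
  1/6 = 0.1667
Decimals in increasing order: 0.1667 < 0.3333 < 0.4 < 1.4 < 1.8
Writing each back as its fraction gives the sorted order.
Final answer: 1/6, 1/3, 2/5, 7/5, 9/5


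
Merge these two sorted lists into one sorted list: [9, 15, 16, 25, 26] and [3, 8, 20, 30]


List A: [9, 15, 16, 25, 26]
List B: [3, 8, 20, 30]
Repeatedly compare the front elements and take the smaller:
  9 vs 3 -> take 3
  9 vs 8 -> take 8
  9 vs 20 -> take 9
  15 vs 20 -> take 15
  16 vs 20 -> take 16
  25 vs 20 -> take 20
  25 vs 30 -> take 25
  26 vs 30 -> take 26
  A is exhausted; append the rest of B: [30]
Final answer: [3, 8, 9, 15, 16, 20, 25, 26, 30]


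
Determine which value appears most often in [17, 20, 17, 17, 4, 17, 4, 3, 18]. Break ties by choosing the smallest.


Count the frequency of each value:
  3 appears 1 time(s)
  4 appears 2 time(s)
  17 appears 4 time(s)
  18 appears 1 time(s)
  20 appears 1 time(s)
Maximum frequency is 4.
Only 17 reaches that frequency, so it is the mode.
Final answer: 17
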